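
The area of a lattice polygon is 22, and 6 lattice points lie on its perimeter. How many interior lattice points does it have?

Pick's theorem A = I + B/2 − 1 rearranges to I = A − B/2 + 1 = 22 − 6/2 + 1 = 20.

20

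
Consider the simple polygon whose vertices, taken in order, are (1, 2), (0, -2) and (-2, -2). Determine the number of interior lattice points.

Using the shoelace formula, 2A = |[1·(-2) − 0·2] + [0·(-2) − (-2)·(-2)] + [(-2)·2 − 1·(-2)]| = 8, so the area is 4.
Summing gcd(|Δx|,|Δy|) over the edges gives the boundary count: gcd(1,4) + gcd(2,0) + gcd(3,4) = 1+2+1 = 4.
By Pick's theorem A = I + B/2 − 1, so I = 4 − 4/2 + 1 = 3.

3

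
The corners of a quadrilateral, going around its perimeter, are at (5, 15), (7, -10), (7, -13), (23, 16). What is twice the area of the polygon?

500

The shoelace formula gives twice the area as |(5·(-10) − 7·15) + (7·(-13) − 7·(-10)) + (7·16 − 23·(-13)) + (23·15 − 5·16)| = 500, so the area is 250.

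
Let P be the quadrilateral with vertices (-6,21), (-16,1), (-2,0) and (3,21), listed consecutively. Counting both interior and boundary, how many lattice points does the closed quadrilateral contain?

By the shoelace formula, twice the signed area is |[(-6)·1 − (-16)·21] + [(-16)·0 − (-2)·1] + [(-2)·21 − 3·0] + [3·21 − (-6)·21]| = 479, so the area is 479/2.
The number of boundary lattice points is Σ gcd(|Δx|,|Δy|) = gcd(10,20) + gcd(14,1) + gcd(5,21) + gcd(9,0) = 10+1+1+9 = 21.
Pick's theorem gives I = A − B/2 + 1 = 479/2 − 21/2 + 1 = 230, so the closed region contains I + B = 230 + 21 = 251 lattice points.

251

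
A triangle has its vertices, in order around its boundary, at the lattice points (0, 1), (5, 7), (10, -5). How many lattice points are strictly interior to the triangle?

44

Using the shoelace formula, 2A = |(0·7 − 5·1) + (5·(-5) − 10·7) + (10·1 − 0·(-5))| = 90, so the area is 45.
Along each edge there are gcd(|Δx|,|Δy|)+1 lattice points, so counting each shared vertex once the boundary has gcd(5,6) + gcd(5,12) + gcd(10,6) = 1+1+2 = 4.
By Pick's theorem A = I + B/2 − 1, so I = 45 − 4/2 + 1 = 44.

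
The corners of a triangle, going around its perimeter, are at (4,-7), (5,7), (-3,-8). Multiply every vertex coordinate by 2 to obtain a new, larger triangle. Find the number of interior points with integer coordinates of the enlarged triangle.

192

The shoelace formula gives twice the area as |[4·7 − 5·(-7)] + [5·(-8) − (-3)·7] + [(-3)·(-7) − 4·(-8)]| = 97, so the area is 48.5.
Along each edge there are gcd(|Δx|,|Δy|)+1 lattice points, so counting each shared vertex once the boundary has gcd(1,14) + gcd(8,15) + gcd(7,1) = 1+1+1 = 3.
Scaling by 2 multiplies the area by 2² = 4 (so the new area is 194) and multiplies the boundary lattice-point count by 2, giving 6.
By Pick's theorem, the interior count of the dilated polygon is 194 − 6/2 + 1 = 192.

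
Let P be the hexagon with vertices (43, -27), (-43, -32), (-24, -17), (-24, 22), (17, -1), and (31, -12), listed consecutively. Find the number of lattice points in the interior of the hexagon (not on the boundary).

2155

By the shoelace formula, twice the signed area is |[43·(-32) − (-43)·(-27)] + [(-43)·(-17) − (-24)·(-32)] + [(-24)·22 − (-24)·(-17)] + [(-24)·(-1) − 17·22] + [17·(-12) − 31·(-1)] + [31·(-27) − 43·(-12)]| = 4354, so the area is 2177.
Along each edge there are gcd(|Δx|,|Δy|)+1 lattice points, so counting each shared vertex once the boundary has gcd(86,5) + gcd(19,15) + gcd(0,39) + gcd(41,23) + gcd(14,11) + gcd(12,15) = 1+1+39+1+1+3 = 46.
By Pick's theorem A = I + B/2 − 1, so I = 2177 − 46/2 + 1 = 2155.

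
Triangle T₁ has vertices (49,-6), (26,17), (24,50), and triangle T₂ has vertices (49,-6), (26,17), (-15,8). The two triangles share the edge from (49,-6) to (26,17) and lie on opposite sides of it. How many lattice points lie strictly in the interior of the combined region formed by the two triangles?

The union is the simple quadrilateral with vertices (49,-6), (24,50), (26,17), (-15,8) in order.
By the shoelace formula, twice the signed area is |(49·50 − 24·(-6)) + (24·17 − 26·50) + (26·8 − (-15)·17) + ((-15)·(-6) − 49·8)| = 1863, so the area is 1863/2.
Along each edge there are gcd(|Δx|,|Δy|)+1 lattice points, so counting each shared vertex once the boundary has gcd(25,56) + gcd(2,33) + gcd(41,9) + gcd(64,14) = 1+1+1+2 = 5.
By Pick's theorem I = A − B/2 + 1 = 1863/2 − 5/2 + 1 = 930.

930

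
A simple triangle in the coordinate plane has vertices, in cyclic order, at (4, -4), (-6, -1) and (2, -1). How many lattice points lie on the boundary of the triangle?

The number of boundary lattice points is Σ gcd(|Δx|,|Δy|) = gcd(10,3) + gcd(8,0) + gcd(2,3) = 1+8+1 = 10.

10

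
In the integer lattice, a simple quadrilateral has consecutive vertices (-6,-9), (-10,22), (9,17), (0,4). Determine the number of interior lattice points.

The shoelace formula gives twice the area as |((-6)·22 − (-10)·(-9)) + ((-10)·17 − 9·22) + (9·4 − 0·17) + (0·(-9) − (-6)·4)| = 530, so the area is 265.
The number of boundary lattice points is Σ gcd(|Δx|,|Δy|) = gcd(4,31) + gcd(19,5) + gcd(9,13) + gcd(6,13) = 1+1+1+1 = 4.
Pick's theorem gives I = A − B/2 + 1 = 265 − 4/2 + 1 = 264.

264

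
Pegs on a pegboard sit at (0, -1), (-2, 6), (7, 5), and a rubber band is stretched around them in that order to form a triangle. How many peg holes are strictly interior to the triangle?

30

By the shoelace formula, twice the signed area is |[0·6 − (-2)·(-1)] + [(-2)·5 − 7·6] + [7·(-1) − 0·5]| = 61, so the area is 61/2.
Along each edge there are gcd(|Δx|,|Δy|)+1 lattice points, so counting each shared vertex once the boundary has gcd(2,7) + gcd(9,1) + gcd(7,6) = 1+1+1 = 3.
By Pick's theorem A = I + B/2 − 1, so I = 61/2 − 3/2 + 1 = 30.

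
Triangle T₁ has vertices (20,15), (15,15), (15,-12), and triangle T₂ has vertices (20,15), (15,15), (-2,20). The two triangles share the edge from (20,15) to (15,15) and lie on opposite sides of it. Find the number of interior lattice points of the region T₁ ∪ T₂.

The union is the simple quadrilateral with vertices (20,15), (15,-12), (15,15), (-2,20) in order.
By the shoelace formula, twice the signed area is |[20·(-12) − 15·15] + [15·15 − 15·(-12)] + [15·20 − (-2)·15] + [(-2)·15 − 20·20]| = 160, so the area is 80.
The number of boundary lattice points is Σ gcd(|Δx|,|Δy|) = gcd(5,27) + gcd(0,27) + gcd(17,5) + gcd(22,5) = 1+27+1+1 = 30.
By Pick's theorem I = A − B/2 + 1 = 80 − 30/2 + 1 = 66.

66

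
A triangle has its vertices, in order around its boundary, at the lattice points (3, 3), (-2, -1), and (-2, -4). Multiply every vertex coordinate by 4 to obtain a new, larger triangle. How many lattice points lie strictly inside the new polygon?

The shoelace formula gives twice the area as |[3·(-1) − (-2)·3] + [(-2)·(-4) − (-2)·(-1)] + [(-2)·3 − 3·(-4)]| = 15, so the area is 7.5.
Summing gcd(|Δx|,|Δy|) over the edges gives the boundary count: gcd(5,4) + gcd(0,3) + gcd(5,7) = 1+3+1 = 5.
Scaling by 4 multiplies the area by 4² = 16 (so the new area is 120) and multiplies the boundary lattice-point count by 4, giving 20.
By Pick's theorem, the interior count of the dilated polygon is 120 − 20/2 + 1 = 111.

111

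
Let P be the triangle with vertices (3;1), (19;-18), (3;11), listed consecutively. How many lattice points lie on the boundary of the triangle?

Summing gcd(|Δx|,|Δy|) over the edges gives the boundary count: gcd(16,19) + gcd(16,29) + gcd(0,10) = 1+1+10 = 12.

12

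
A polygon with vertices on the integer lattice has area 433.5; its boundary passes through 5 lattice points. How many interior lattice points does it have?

Pick's theorem A = I + B/2 − 1 rearranges to I = A − B/2 + 1 = 433.5 − 5/2 + 1 = 432.

432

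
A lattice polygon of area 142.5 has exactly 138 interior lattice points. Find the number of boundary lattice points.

Pick's theorem gives A = I + B/2 − 1, so B = 2(A − I + 1) = 2(142.5 − 138 + 1) = 11.

11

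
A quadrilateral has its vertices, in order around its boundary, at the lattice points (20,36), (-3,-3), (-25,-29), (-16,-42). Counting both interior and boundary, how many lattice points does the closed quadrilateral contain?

461

By the shoelace formula, twice the signed area is |[20·(-3) − (-3)·36] + [(-3)·(-29) − (-25)·(-3)] + [(-25)·(-42) − (-16)·(-29)] + [(-16)·36 − 20·(-42)]| = 910, so the area is 455.
The number of boundary lattice points is Σ gcd(|Δx|,|Δy|) = gcd(23,39) + gcd(22,26) + gcd(9,13) + gcd(36,78) = 1+2+1+6 = 10.
Pick's theorem gives I = A − B/2 + 1 = 455 − 10/2 + 1 = 451, so the closed region contains I + B = 451 + 10 = 461 lattice points.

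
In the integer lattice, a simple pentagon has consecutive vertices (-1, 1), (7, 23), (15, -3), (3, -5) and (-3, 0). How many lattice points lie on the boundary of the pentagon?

Along each edge there are gcd(|Δx|,|Δy|)+1 lattice points, so counting each shared vertex once the boundary has gcd(8,22) + gcd(8,26) + gcd(12,2) + gcd(6,5) + gcd(2,1) = 2+2+2+1+1 = 8.

8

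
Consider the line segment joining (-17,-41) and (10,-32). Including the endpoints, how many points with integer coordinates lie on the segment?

10

The number of lattice points on a segment between lattice points is gcd(|Δx|,|Δy|) + 1 = gcd(27,9) + 1 = 9 + 1 = 10.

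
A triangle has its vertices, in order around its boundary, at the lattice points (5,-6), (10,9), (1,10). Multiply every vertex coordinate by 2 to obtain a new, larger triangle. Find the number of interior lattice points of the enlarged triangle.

By the shoelace formula, twice the signed area is |(5·9 − 10·(-6)) + (10·10 − 1·9) + (1·(-6) − 5·10)| = 140, so the area is 70.
Summing gcd(|Δx|,|Δy|) over the edges gives the boundary count: gcd(5,15) + gcd(9,1) + gcd(4,16) = 5+1+4 = 10.
Scaling by 2 multiplies the area by 2² = 4 (so the new area is 280) and multiplies the boundary lattice-point count by 2, giving 20.
By Pick's theorem, the interior count of the dilated polygon is 280 − 20/2 + 1 = 271.

271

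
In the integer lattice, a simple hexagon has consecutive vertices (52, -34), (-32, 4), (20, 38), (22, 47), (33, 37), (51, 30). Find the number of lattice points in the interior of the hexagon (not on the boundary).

By the shoelace formula, twice the signed area is |[52·4 − (-32)·(-34)] + [(-32)·38 − 20·4] + [20·47 − 22·38] + [22·37 − 33·47] + [33·30 − 51·37] + [51·(-34) − 52·30]| = 7000, so the area is 3500.
The number of boundary lattice points is Σ gcd(|Δx|,|Δy|) = gcd(84,38) + gcd(52,34) + gcd(2,9) + gcd(11,10) + gcd(18,7) + gcd(1,64) = 2+2+1+1+1+1 = 8.
By Pick's theorem A = I + B/2 − 1, so I = 3500 − 8/2 + 1 = 3497.

3497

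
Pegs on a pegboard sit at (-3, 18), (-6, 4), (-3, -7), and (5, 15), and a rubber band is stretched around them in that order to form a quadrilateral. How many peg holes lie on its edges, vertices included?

5

The number of boundary lattice points is Σ gcd(|Δx|,|Δy|) = gcd(3,14) + gcd(3,11) + gcd(8,22) + gcd(8,3) = 1+1+2+1 = 5.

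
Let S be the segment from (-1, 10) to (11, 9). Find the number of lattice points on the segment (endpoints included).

The number of lattice points on a segment between lattice points is gcd(|Δx|,|Δy|) + 1 = gcd(12,1) + 1 = 1 + 1 = 2.

2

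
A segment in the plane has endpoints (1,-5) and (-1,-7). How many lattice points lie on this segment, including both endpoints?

The number of lattice points on a segment between lattice points is gcd(|Δx|,|Δy|) + 1 = gcd(2,2) + 1 = 2 + 1 = 3.

3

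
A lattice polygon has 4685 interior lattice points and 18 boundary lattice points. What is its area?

Pick's theorem states A = I + B/2 − 1, so A = 4685 + 18/2 − 1 = 4693.

4693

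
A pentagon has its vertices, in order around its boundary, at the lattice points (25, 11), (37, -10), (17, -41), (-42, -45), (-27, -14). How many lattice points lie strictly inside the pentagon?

The shoelace formula gives twice the area as |(25·(-10) − 37·11) + (37·(-41) − 17·(-10)) + (17·(-45) − (-42)·(-41)) + ((-42)·(-14) − (-27)·(-45)) + ((-27)·11 − 25·(-14))| = 5065, so the area is 2532.5.
Along each edge there are gcd(|Δx|,|Δy|)+1 lattice points, so counting each shared vertex once the boundary has gcd(12,21) + gcd(20,31) + gcd(59,4) + gcd(15,31) + gcd(52,25) = 3+1+1+1+1 = 7.
Pick's theorem gives I = A − B/2 + 1 = 2532.5 − 7/2 + 1 = 2530.

2530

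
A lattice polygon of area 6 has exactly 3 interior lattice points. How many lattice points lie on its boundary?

8

Pick's theorem gives A = I + B/2 − 1, so B = 2(A − I + 1) = 2(6 − 3 + 1) = 8.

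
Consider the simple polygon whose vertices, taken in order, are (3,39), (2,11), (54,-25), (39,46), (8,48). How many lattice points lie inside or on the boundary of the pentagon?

2226

Using the shoelace formula, 2A = |(3·11 − 2·39) + (2·(-25) − 54·11) + (54·46 − 39·(-25)) + (39·48 − 8·46) + (8·39 − 3·48)| = 4442, so the area is 2221.
The number of boundary lattice points is Σ gcd(|Δx|,|Δy|) = gcd(1,28) + gcd(52,36) + gcd(15,71) + gcd(31,2) + gcd(5,9) = 1+4+1+1+1 = 8.
Pick's theorem gives I = A − B/2 + 1 = 2221 − 8/2 + 1 = 2218, so the closed region contains I + B = 2218 + 8 = 2226 lattice points.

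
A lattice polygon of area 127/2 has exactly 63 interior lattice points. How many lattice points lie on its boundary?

Pick's theorem gives A = I + B/2 − 1, so B = 2(A − I + 1) = 2(127/2 − 63 + 1) = 3.

3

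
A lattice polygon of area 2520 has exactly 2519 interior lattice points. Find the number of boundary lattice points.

Pick's theorem gives A = I + B/2 − 1, so B = 2(A − I + 1) = 2(2520 − 2519 + 1) = 4.

4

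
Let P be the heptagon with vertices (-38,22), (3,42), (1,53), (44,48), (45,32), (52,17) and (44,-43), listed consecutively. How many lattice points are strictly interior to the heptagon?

4561

Using the shoelace formula, 2A = |[(-38)·42 − 3·22] + [3·53 − 1·42] + [1·48 − 44·53] + [44·32 − 45·48] + [45·17 − 52·32] + [52·(-43) − 44·17] + [44·22 − (-38)·(-43)]| = 9130, so the area is 4565.
Summing gcd(|Δx|,|Δy|) over the edges gives the boundary count: gcd(41,20) + gcd(2,11) + gcd(43,5) + gcd(1,16) + gcd(7,15) + gcd(8,60) + gcd(82,65) = 1+1+1+1+1+4+1 = 10.
By Pick's theorem A = I + B/2 − 1, so I = 4565 − 10/2 + 1 = 4561.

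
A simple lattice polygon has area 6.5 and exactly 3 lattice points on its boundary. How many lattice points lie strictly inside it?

Pick's theorem A = I + B/2 − 1 rearranges to I = A − B/2 + 1 = 6.5 − 3/2 + 1 = 6.

6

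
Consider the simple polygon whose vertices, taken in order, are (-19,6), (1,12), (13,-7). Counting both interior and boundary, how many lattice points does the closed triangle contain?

The shoelace formula gives twice the area as |[(-19)·12 − 1·6] + [1·(-7) − 13·12] + [13·6 − (-19)·(-7)]| = 452, so the area is 226.
Along each edge there are gcd(|Δx|,|Δy|)+1 lattice points, so counting each shared vertex once the boundary has gcd(20,6) + gcd(12,19) + gcd(32,13) = 2+1+1 = 4.
Pick's theorem gives I = A − B/2 + 1 = 226 − 4/2 + 1 = 225, so the closed region contains I + B = 225 + 4 = 229 lattice points.

229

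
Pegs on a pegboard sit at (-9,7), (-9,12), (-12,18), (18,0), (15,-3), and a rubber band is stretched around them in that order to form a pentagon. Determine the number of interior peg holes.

Using the shoelace formula, 2A = |((-9)·12 − (-9)·7) + ((-9)·18 − (-12)·12) + ((-12)·0 − 18·18) + (18·(-3) − 15·0) + (15·7 − (-9)·(-3))| = 363, so the area is 181.5.
The number of boundary lattice points is Σ gcd(|Δx|,|Δy|) = gcd(0,5) + gcd(3,6) + gcd(30,18) + gcd(3,3) + gcd(24,10) = 5+3+6+3+2 = 19.
By Pick's theorem A = I + B/2 − 1, so I = 181.5 − 19/2 + 1 = 173.

173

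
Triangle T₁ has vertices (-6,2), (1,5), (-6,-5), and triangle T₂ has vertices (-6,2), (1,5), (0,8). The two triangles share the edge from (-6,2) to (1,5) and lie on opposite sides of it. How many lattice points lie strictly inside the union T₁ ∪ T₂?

30

The union is the simple quadrilateral with vertices (-6,2), (-6,-5), (1,5), (0,8) in order.
Using the shoelace formula, 2A = |((-6)·(-5) − (-6)·2) + ((-6)·5 − 1·(-5)) + (1·8 − 0·5) + (0·2 − (-6)·8)| = 73, so the area is 36.5.
Summing gcd(|Δx|,|Δy|) over the edges gives the boundary count: gcd(0,7) + gcd(7,10) + gcd(1,3) + gcd(6,6) = 7+1+1+6 = 15.
By Pick's theorem I = A − B/2 + 1 = 36.5 − 15/2 + 1 = 30.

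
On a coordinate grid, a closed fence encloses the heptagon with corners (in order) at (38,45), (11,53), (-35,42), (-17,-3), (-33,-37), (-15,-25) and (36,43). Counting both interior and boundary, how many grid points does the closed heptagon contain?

2868

Using the shoelace formula, 2A = |[38·53 − 11·45] + [11·42 − (-35)·53] + [(-35)·(-3) − (-17)·42] + [(-17)·(-37) − (-33)·(-3)] + [(-33)·(-25) − (-15)·(-37)] + [(-15)·43 − 36·(-25)] + [36·45 − 38·43]| = 5696, so the area is 2848.
Summing gcd(|Δx|,|Δy|) over the edges gives the boundary count: gcd(27,8) + gcd(46,11) + gcd(18,45) + gcd(16,34) + gcd(18,12) + gcd(51,68) + gcd(2,2) = 1+1+9+2+6+17+2 = 38.
Pick's theorem gives I = A − B/2 + 1 = 2848 − 38/2 + 1 = 2830, so the closed region contains I + B = 2830 + 38 = 2868 lattice points.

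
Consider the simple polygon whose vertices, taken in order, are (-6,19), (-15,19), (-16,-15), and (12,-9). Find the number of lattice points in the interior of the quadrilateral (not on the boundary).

593

By the shoelace formula, twice the signed area is |((-6)·19 − (-15)·19) + ((-15)·(-15) − (-16)·19) + ((-16)·(-9) − 12·(-15)) + (12·19 − (-6)·(-9))| = 1198, so the area is 599.
The number of boundary lattice points is Σ gcd(|Δx|,|Δy|) = gcd(9,0) + gcd(1,34) + gcd(28,6) + gcd(18,28) = 9+1+2+2 = 14.
Pick's theorem gives I = A − B/2 + 1 = 599 − 14/2 + 1 = 593.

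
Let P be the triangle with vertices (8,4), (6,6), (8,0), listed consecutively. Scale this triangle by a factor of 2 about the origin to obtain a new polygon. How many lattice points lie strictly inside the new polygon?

Using the shoelace formula, 2A = |(8·6 − 6·4) + (6·0 − 8·6) + (8·4 − 8·0)| = 8, so the area is 4.
Along each edge there are gcd(|Δx|,|Δy|)+1 lattice points, so counting each shared vertex once the boundary has gcd(2,2) + gcd(2,6) + gcd(0,4) = 2+2+4 = 8.
Scaling by 2 multiplies the area by 2² = 4 (so the new area is 16) and multiplies the boundary lattice-point count by 2, giving 16.
By Pick's theorem, the interior count of the dilated polygon is 16 − 16/2 + 1 = 9.

9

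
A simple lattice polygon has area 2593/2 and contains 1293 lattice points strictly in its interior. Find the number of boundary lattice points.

Pick's theorem gives A = I + B/2 − 1, so B = 2(A − I + 1) = 2(2593/2 − 1293 + 1) = 9.

9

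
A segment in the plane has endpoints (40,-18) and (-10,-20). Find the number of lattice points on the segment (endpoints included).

The number of lattice points on a segment between lattice points is gcd(|Δx|,|Δy|) + 1 = gcd(50,2) + 1 = 2 + 1 = 3.

3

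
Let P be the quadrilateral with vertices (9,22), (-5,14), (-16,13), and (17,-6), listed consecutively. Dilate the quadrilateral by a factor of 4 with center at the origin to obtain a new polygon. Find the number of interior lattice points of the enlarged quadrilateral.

5569

Using the shoelace formula, 2A = |[9·14 − (-5)·22] + [(-5)·13 − (-16)·14] + [(-16)·(-6) − 17·13] + [17·22 − 9·(-6)]| = 698, so the area is 349.
Along each edge there are gcd(|Δx|,|Δy|)+1 lattice points, so counting each shared vertex once the boundary has gcd(14,8) + gcd(11,1) + gcd(33,19) + gcd(8,28) = 2+1+1+4 = 8.
Scaling by 4 multiplies the area by 4² = 16 (so the new area is 5584) and multiplies the boundary lattice-point count by 4, giving 32.
By Pick's theorem, the interior count of the dilated polygon is 5584 − 32/2 + 1 = 5569.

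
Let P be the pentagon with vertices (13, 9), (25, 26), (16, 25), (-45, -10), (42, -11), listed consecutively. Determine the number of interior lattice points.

1360

The shoelace formula gives twice the area as |[13·26 − 25·9] + [25·25 − 16·26] + [16·(-10) − (-45)·25] + [(-45)·(-11) − 42·(-10)] + [42·9 − 13·(-11)]| = 2723, so the area is 2723/2.
Along each edge there are gcd(|Δx|,|Δy|)+1 lattice points, so counting each shared vertex once the boundary has gcd(12,17) + gcd(9,1) + gcd(61,35) + gcd(87,1) + gcd(29,20) = 1+1+1+1+1 = 5.
By Pick's theorem A = I + B/2 − 1, so I = 2723/2 − 5/2 + 1 = 1360.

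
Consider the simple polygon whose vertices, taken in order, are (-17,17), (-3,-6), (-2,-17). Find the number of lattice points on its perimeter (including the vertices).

3

The number of boundary lattice points is Σ gcd(|Δx|,|Δy|) = gcd(14,23) + gcd(1,11) + gcd(15,34) = 1+1+1 = 3.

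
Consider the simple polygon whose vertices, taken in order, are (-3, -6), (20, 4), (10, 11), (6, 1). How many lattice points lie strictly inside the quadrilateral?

Using the shoelace formula, 2A = |[(-3)·4 − 20·(-6)] + [20·11 − 10·4] + [10·1 − 6·11] + [6·(-6) − (-3)·1]| = 199, so the area is 99.5.
Summing gcd(|Δx|,|Δy|) over the edges gives the boundary count: gcd(23,10) + gcd(10,7) + gcd(4,10) + gcd(9,7) = 1+1+2+1 = 5.
By Pick's theorem A = I + B/2 − 1, so I = 99.5 − 5/2 + 1 = 98.

98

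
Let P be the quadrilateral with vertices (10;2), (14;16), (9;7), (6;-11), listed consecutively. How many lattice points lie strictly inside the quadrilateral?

The shoelace formula gives twice the area as |(10·16 − 14·2) + (14·7 − 9·16) + (9·(-11) − 6·7) + (6·2 − 10·(-11))| = 67, so the area is 67/2.
The number of boundary lattice points is Σ gcd(|Δx|,|Δy|) = gcd(4,14) + gcd(5,9) + gcd(3,18) + gcd(4,13) = 2+1+3+1 = 7.
Pick's theorem gives I = A − B/2 + 1 = 67/2 − 7/2 + 1 = 31.

31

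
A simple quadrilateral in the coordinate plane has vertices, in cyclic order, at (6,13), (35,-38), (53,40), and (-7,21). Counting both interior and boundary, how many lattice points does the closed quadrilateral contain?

1959

By the shoelace formula, twice the signed area is |(6·(-38) − 35·13) + (35·40 − 53·(-38)) + (53·21 − (-7)·40) + ((-7)·13 − 6·21)| = 3907, so the area is 1953.5.
Along each edge there are gcd(|Δx|,|Δy|)+1 lattice points, so counting each shared vertex once the boundary has gcd(29,51) + gcd(18,78) + gcd(60,19) + gcd(13,8) = 1+6+1+1 = 9.
Pick's theorem gives I = A − B/2 + 1 = 1953.5 − 9/2 + 1 = 1950, so the closed region contains I + B = 1950 + 9 = 1959 lattice points.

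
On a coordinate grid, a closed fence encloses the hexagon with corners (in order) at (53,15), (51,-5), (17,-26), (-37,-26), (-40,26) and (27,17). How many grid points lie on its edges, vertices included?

Along each edge there are gcd(|Δx|,|Δy|)+1 lattice points, so counting each shared vertex once the boundary has gcd(2,20) + gcd(34,21) + gcd(54,0) + gcd(3,52) + gcd(67,9) + gcd(26,2) = 2+1+54+1+1+2 = 61.

61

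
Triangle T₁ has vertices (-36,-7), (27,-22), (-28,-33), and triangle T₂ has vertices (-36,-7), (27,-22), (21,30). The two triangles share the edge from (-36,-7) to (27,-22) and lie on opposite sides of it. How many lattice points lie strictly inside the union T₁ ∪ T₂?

The union is the simple quadrilateral with vertices (-36,-7), (-28,-33), (27,-22), (21,30) in order.
By the shoelace formula, twice the signed area is |[(-36)·(-33) − (-28)·(-7)] + [(-28)·(-22) − 27·(-33)] + [27·30 − 21·(-22)] + [21·(-7) − (-36)·30]| = 4704, so the area is 2352.
Along each edge there are gcd(|Δx|,|Δy|)+1 lattice points, so counting each shared vertex once the boundary has gcd(8,26) + gcd(55,11) + gcd(6,52) + gcd(57,37) = 2+11+2+1 = 16.
By Pick's theorem I = A − B/2 + 1 = 2352 − 16/2 + 1 = 2345.

2345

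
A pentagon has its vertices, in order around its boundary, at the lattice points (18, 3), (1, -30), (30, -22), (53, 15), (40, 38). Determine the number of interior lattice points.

1399

Using the shoelace formula, 2A = |(18·(-30) − 1·3) + (1·(-22) − 30·(-30)) + (30·15 − 53·(-22)) + (53·38 − 40·15) + (40·3 − 18·38)| = 2801, so the area is 2801/2.
Along each edge there are gcd(|Δx|,|Δy|)+1 lattice points, so counting each shared vertex once the boundary has gcd(17,33) + gcd(29,8) + gcd(23,37) + gcd(13,23) + gcd(22,35) = 1+1+1+1+1 = 5.
By Pick's theorem A = I + B/2 − 1, so I = 2801/2 − 5/2 + 1 = 1399.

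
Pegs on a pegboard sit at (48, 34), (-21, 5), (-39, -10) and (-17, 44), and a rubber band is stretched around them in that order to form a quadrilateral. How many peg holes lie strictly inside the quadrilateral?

1604

The shoelace formula gives twice the area as |[48·5 − (-21)·34] + [(-21)·(-10) − (-39)·5] + [(-39)·44 − (-17)·(-10)] + [(-17)·34 − 48·44]| = 3217, so the area is 1608.5.
Along each edge there are gcd(|Δx|,|Δy|)+1 lattice points, so counting each shared vertex once the boundary has gcd(69,29) + gcd(18,15) + gcd(22,54) + gcd(65,10) = 1+3+2+5 = 11.
Pick's theorem gives I = A − B/2 + 1 = 1608.5 − 11/2 + 1 = 1604.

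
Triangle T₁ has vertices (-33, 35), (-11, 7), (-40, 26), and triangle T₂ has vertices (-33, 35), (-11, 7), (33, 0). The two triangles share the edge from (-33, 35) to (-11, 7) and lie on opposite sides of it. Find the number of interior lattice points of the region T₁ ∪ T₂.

The union is the simple quadrilateral with vertices (-33, 35), (-40, 26), (-11, 7), (33, 0) in order.
The shoelace formula gives twice the area as |((-33)·26 − (-40)·35) + ((-40)·7 − (-11)·26) + ((-11)·0 − 33·7) + (33·35 − (-33)·0)| = 1472, so the area is 736.
Along each edge there are gcd(|Δx|,|Δy|)+1 lattice points, so counting each shared vertex once the boundary has gcd(7,9) + gcd(29,19) + gcd(44,7) + gcd(66,35) = 1+1+1+1 = 4.
By Pick's theorem I = A − B/2 + 1 = 736 − 4/2 + 1 = 735.

735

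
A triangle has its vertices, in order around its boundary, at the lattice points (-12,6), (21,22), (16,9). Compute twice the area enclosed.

The shoelace formula gives twice the area as |[(-12)·22 − 21·6] + [21·9 − 16·22] + [16·6 − (-12)·9]| = 349, so the area is 349/2.

349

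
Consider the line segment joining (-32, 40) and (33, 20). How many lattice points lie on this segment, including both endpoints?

6

The number of lattice points on a segment between lattice points is gcd(|Δx|,|Δy|) + 1 = gcd(65,20) + 1 = 5 + 1 = 6.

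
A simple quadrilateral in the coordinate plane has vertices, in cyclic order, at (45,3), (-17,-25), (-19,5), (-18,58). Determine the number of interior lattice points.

2653

By the shoelace formula, twice the signed area is |(45·(-25) − (-17)·3) + ((-17)·5 − (-19)·(-25)) + ((-19)·58 − (-18)·5) + ((-18)·3 − 45·58)| = 5310, so the area is 2655.
The number of boundary lattice points is Σ gcd(|Δx|,|Δy|) = gcd(62,28) + gcd(2,30) + gcd(1,53) + gcd(63,55) = 2+2+1+1 = 6.
By Pick's theorem A = I + B/2 − 1, so I = 2655 − 6/2 + 1 = 2653.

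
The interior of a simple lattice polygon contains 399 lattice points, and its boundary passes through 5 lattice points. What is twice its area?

801

Pick's theorem states A = I + B/2 − 1, so A = 399 + 5/2 − 1 = 801/2.
Hence 2A = 801.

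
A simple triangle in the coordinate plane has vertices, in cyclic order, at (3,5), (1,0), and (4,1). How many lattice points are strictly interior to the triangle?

Using the shoelace formula, 2A = |(3·0 − 1·5) + (1·1 − 4·0) + (4·5 − 3·1)| = 13, so the area is 6.5.
Along each edge there are gcd(|Δx|,|Δy|)+1 lattice points, so counting each shared vertex once the boundary has gcd(2,5) + gcd(3,1) + gcd(1,4) = 1+1+1 = 3.
By Pick's theorem A = I + B/2 − 1, so I = 6.5 − 3/2 + 1 = 6.

6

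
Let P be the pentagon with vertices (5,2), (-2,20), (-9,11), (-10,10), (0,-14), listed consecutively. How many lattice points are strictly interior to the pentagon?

By the shoelace formula, twice the signed area is |[5·20 − (-2)·2] + [(-2)·11 − (-9)·20] + [(-9)·10 − (-10)·11] + [(-10)·(-14) − 0·10] + [0·2 − 5·(-14)]| = 492, so the area is 246.
Summing gcd(|Δx|,|Δy|) over the edges gives the boundary count: gcd(7,18) + gcd(7,9) + gcd(1,1) + gcd(10,24) + gcd(5,16) = 1+1+1+2+1 = 6.
By Pick's theorem A = I + B/2 − 1, so I = 246 − 6/2 + 1 = 244.

244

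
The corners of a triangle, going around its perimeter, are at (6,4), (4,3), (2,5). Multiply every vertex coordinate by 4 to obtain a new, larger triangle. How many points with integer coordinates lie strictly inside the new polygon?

41

Using the shoelace formula, 2A = |[6·3 − 4·4] + [4·5 − 2·3] + [2·4 − 6·5]| = 6, so the area is 3.
Summing gcd(|Δx|,|Δy|) over the edges gives the boundary count: gcd(2,1) + gcd(2,2) + gcd(4,1) = 1+2+1 = 4.
Scaling by 4 multiplies the area by 4² = 16 (so the new area is 48) and multiplies the boundary lattice-point count by 4, giving 16.
By Pick's theorem, the interior count of the dilated polygon is 48 − 16/2 + 1 = 41.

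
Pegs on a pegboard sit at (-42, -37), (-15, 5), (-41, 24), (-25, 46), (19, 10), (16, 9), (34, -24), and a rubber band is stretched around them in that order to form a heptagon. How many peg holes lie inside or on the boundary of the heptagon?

3146

By the shoelace formula, twice the signed area is |((-42)·5 − (-15)·(-37)) + ((-15)·24 − (-41)·5) + ((-41)·46 − (-25)·24) + ((-25)·10 − 19·46) + (19·9 − 16·10) + (16·(-24) − 34·9) + (34·(-37) − (-42)·(-24))| = 6275, so the area is 3137.5.
Summing gcd(|Δx|,|Δy|) over the edges gives the boundary count: gcd(27,42) + gcd(26,19) + gcd(16,22) + gcd(44,36) + gcd(3,1) + gcd(18,33) + gcd(76,13) = 3+1+2+4+1+3+1 = 15.
Pick's theorem gives I = A − B/2 + 1 = 3137.5 − 15/2 + 1 = 3131, so the closed region contains I + B = 3131 + 15 = 3146 lattice points.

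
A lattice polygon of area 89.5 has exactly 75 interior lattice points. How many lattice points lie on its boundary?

Pick's theorem gives A = I + B/2 − 1, so B = 2(A − I + 1) = 2(89.5 − 75 + 1) = 31.

31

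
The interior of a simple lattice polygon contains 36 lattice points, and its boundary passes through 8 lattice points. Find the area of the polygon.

By Pick's theorem, A = I + B/2 − 1 = 36 + 8/2 − 1 = 39.

39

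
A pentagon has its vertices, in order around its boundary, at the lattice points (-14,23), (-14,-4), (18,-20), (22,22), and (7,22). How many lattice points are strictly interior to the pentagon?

1153

By the shoelace formula, twice the signed area is |((-14)·(-4) − (-14)·23) + ((-14)·(-20) − 18·(-4)) + (18·22 − 22·(-20)) + (22·22 − 7·22) + (7·23 − (-14)·22)| = 2365, so the area is 2365/2.
Along each edge there are gcd(|Δx|,|Δy|)+1 lattice points, so counting each shared vertex once the boundary has gcd(0,27) + gcd(32,16) + gcd(4,42) + gcd(15,0) + gcd(21,1) = 27+16+2+15+1 = 61.
By Pick's theorem A = I + B/2 − 1, so I = 2365/2 − 61/2 + 1 = 1153.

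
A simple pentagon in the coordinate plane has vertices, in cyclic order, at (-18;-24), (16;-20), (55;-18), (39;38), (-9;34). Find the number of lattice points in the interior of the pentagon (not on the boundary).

The shoelace formula gives twice the area as |[(-18)·(-20) − 16·(-24)] + [16·(-18) − 55·(-20)] + [55·38 − 39·(-18)] + [39·34 − (-9)·38] + [(-9)·(-24) − (-18)·34]| = 6844, so the area is 3422.
Summing gcd(|Δx|,|Δy|) over the edges gives the boundary count: gcd(34,4) + gcd(39,2) + gcd(16,56) + gcd(48,4) + gcd(9,58) = 2+1+8+4+1 = 16.
By Pick's theorem A = I + B/2 − 1, so I = 3422 − 16/2 + 1 = 3415.

3415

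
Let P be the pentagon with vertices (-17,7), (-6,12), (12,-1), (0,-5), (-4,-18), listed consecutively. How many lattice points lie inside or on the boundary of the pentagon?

362

Using the shoelace formula, 2A = |[(-17)·12 − (-6)·7] + [(-6)·(-1) − 12·12] + [12·(-5) − 0·(-1)] + [0·(-18) − (-4)·(-5)] + [(-4)·7 − (-17)·(-18)]| = 714, so the area is 357.
Summing gcd(|Δx|,|Δy|) over the edges gives the boundary count: gcd(11,5) + gcd(18,13) + gcd(12,4) + gcd(4,13) + gcd(13,25) = 1+1+4+1+1 = 8.
Pick's theorem gives I = A − B/2 + 1 = 357 − 8/2 + 1 = 354, so the closed region contains I + B = 354 + 8 = 362 lattice points.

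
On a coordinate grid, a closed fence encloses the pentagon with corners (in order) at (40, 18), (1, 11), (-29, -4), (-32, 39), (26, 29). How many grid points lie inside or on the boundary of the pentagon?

Using the shoelace formula, 2A = |(40·11 − 1·18) + (1·(-4) − (-29)·11) + ((-29)·39 − (-32)·(-4)) + ((-32)·29 − 26·39) + (26·18 − 40·29)| = 3156, so the area is 1578.
Along each edge there are gcd(|Δx|,|Δy|)+1 lattice points, so counting each shared vertex once the boundary has gcd(39,7) + gcd(30,15) + gcd(3,43) + gcd(58,10) + gcd(14,11) = 1+15+1+2+1 = 20.
Pick's theorem gives I = A − B/2 + 1 = 1578 − 20/2 + 1 = 1569, so the closed region contains I + B = 1569 + 20 = 1589 lattice points.

1589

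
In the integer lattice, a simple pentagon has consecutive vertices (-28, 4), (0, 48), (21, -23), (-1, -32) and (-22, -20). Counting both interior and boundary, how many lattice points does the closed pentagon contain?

2198

By the shoelace formula, twice the signed area is |[(-28)·48 − 0·4] + [0·(-23) − 21·48] + [21·(-32) − (-1)·(-23)] + [(-1)·(-20) − (-22)·(-32)] + [(-22)·4 − (-28)·(-20)]| = 4379, so the area is 2189.5.
Summing gcd(|Δx|,|Δy|) over the edges gives the boundary count: gcd(28,44) + gcd(21,71) + gcd(22,9) + gcd(21,12) + gcd(6,24) = 4+1+1+3+6 = 15.
Pick's theorem gives I = A − B/2 + 1 = 2189.5 − 15/2 + 1 = 2183, so the closed region contains I + B = 2183 + 15 = 2198 lattice points.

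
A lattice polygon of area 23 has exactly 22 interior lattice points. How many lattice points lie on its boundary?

4

Pick's theorem gives A = I + B/2 − 1, so B = 2(A − I + 1) = 2(23 − 22 + 1) = 4.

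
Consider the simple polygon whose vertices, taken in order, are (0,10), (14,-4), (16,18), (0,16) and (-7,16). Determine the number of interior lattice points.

225

Using the shoelace formula, 2A = |(0·(-4) − 14·10) + (14·18 − 16·(-4)) + (16·16 − 0·18) + (0·16 − (-7)·16) + ((-7)·10 − 0·16)| = 474, so the area is 237.
The number of boundary lattice points is Σ gcd(|Δx|,|Δy|) = gcd(14,14) + gcd(2,22) + gcd(16,2) + gcd(7,0) + gcd(7,6) = 14+2+2+7+1 = 26.
By Pick's theorem A = I + B/2 − 1, so I = 237 − 26/2 + 1 = 225.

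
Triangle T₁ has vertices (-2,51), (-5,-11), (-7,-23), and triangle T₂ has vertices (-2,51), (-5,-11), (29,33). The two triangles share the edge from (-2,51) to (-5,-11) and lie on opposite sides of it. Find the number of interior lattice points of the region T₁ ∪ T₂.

The union is the simple quadrilateral with vertices (-2,51), (-7,-23), (-5,-11), (29,33) in order.
By the shoelace formula, twice the signed area is |[(-2)·(-23) − (-7)·51] + [(-7)·(-11) − (-5)·(-23)] + [(-5)·33 − 29·(-11)] + [29·51 − (-2)·33]| = 2064, so the area is 1032.
The number of boundary lattice points is Σ gcd(|Δx|,|Δy|) = gcd(5,74) + gcd(2,12) + gcd(34,44) + gcd(31,18) = 1+2+2+1 = 6.
By Pick's theorem I = A − B/2 + 1 = 1032 − 6/2 + 1 = 1030.

1030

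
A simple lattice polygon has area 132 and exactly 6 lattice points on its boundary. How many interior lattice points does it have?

130

Pick's theorem A = I + B/2 − 1 rearranges to I = A − B/2 + 1 = 132 − 6/2 + 1 = 130.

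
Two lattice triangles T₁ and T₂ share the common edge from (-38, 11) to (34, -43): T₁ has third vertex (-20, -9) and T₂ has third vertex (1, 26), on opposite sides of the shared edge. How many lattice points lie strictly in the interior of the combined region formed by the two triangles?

The union is the simple quadrilateral with vertices (-38, 11), (-20, -9), (34, -43), (1, 26) in order.
By the shoelace formula, twice the signed area is |((-38)·(-9) − (-20)·11) + ((-20)·(-43) − 34·(-9)) + (34·26 − 1·(-43)) + (1·11 − (-38)·26)| = 3654, so the area is 1827.
Along each edge there are gcd(|Δx|,|Δy|)+1 lattice points, so counting each shared vertex once the boundary has gcd(18,20) + gcd(54,34) + gcd(33,69) + gcd(39,15) = 2+2+3+3 = 10.
By Pick's theorem I = A − B/2 + 1 = 1827 − 10/2 + 1 = 1823.

1823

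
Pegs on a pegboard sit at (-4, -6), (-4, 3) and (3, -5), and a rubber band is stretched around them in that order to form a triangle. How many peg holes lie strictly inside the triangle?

By the shoelace formula, twice the signed area is |((-4)·3 − (-4)·(-6)) + ((-4)·(-5) − 3·3) + (3·(-6) − (-4)·(-5))| = 63, so the area is 63/2.
Along each edge there are gcd(|Δx|,|Δy|)+1 lattice points, so counting each shared vertex once the boundary has gcd(0,9) + gcd(7,8) + gcd(7,1) = 9+1+1 = 11.
By Pick's theorem A = I + B/2 − 1, so I = 63/2 − 11/2 + 1 = 27.

27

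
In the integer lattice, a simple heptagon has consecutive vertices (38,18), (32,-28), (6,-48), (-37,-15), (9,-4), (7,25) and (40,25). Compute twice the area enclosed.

Using the shoelace formula, 2A = |(38·(-28) − 32·18) + (32·(-48) − 6·(-28)) + (6·(-15) − (-37)·(-48)) + ((-37)·(-4) − 9·(-15)) + (9·25 − 7·(-4)) + (7·25 − 40·25) + (40·18 − 38·25)| = 5393, so the area is 5393/2.

5393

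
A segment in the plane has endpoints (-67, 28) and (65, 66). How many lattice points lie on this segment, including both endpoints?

The number of lattice points on a segment between lattice points is gcd(|Δx|,|Δy|) + 1 = gcd(132,38) + 1 = 2 + 1 = 3.

3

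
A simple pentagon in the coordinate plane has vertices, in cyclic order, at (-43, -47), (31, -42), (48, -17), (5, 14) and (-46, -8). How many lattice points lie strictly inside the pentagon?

The shoelace formula gives twice the area as |((-43)·(-42) − 31·(-47)) + (31·(-17) − 48·(-42)) + (48·14 − 5·(-17)) + (5·(-8) − (-46)·14) + ((-46)·(-47) − (-43)·(-8))| = 7931, so the area is 3965.5.
The number of boundary lattice points is Σ gcd(|Δx|,|Δy|) = gcd(74,5) + gcd(17,25) + gcd(43,31) + gcd(51,22) + gcd(3,39) = 1+1+1+1+3 = 7.
Pick's theorem gives I = A − B/2 + 1 = 3965.5 − 7/2 + 1 = 3963.

3963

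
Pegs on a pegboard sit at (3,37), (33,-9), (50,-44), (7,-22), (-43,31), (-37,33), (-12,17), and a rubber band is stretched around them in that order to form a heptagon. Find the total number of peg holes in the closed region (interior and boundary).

Using the shoelace formula, 2A = |(3·(-9) − 33·37) + (33·(-44) − 50·(-9)) + (50·(-22) − 7·(-44)) + (7·31 − (-43)·(-22)) + ((-43)·33 − (-37)·31) + ((-37)·17 − (-12)·33) + ((-12)·37 − 3·17)| = 4771, so the area is 4771/2.
Summing gcd(|Δx|,|Δy|) over the edges gives the boundary count: gcd(30,46) + gcd(17,35) + gcd(43,22) + gcd(50,53) + gcd(6,2) + gcd(25,16) + gcd(15,20) = 2+1+1+1+2+1+5 = 13.
Pick's theorem gives I = A − B/2 + 1 = 4771/2 − 13/2 + 1 = 2380, so the closed region contains I + B = 2380 + 13 = 2393 lattice points.

2393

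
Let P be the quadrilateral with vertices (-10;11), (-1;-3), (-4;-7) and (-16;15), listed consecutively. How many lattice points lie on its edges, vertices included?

The number of boundary lattice points is Σ gcd(|Δx|,|Δy|) = gcd(9,14) + gcd(3,4) + gcd(12,22) + gcd(6,4) = 1+1+2+2 = 6.

6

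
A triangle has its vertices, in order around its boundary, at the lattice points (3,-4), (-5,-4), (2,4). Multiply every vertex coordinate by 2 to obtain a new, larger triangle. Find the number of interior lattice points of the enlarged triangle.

119

Using the shoelace formula, 2A = |(3·(-4) − (-5)·(-4)) + ((-5)·4 − 2·(-4)) + (2·(-4) − 3·4)| = 64, so the area is 32.
Summing gcd(|Δx|,|Δy|) over the edges gives the boundary count: gcd(8,0) + gcd(7,8) + gcd(1,8) = 8+1+1 = 10.
Scaling by 2 multiplies the area by 2² = 4 (so the new area is 128) and multiplies the boundary lattice-point count by 2, giving 20.
By Pick's theorem, the interior count of the dilated polygon is 128 − 20/2 + 1 = 119.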